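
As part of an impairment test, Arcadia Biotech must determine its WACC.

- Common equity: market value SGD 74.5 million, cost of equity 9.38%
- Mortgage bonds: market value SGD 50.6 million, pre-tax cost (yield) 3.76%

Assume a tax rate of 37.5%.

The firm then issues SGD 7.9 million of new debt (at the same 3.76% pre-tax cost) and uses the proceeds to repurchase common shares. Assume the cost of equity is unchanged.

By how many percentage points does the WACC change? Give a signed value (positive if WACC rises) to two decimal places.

-0.44 pp

Current WACC:
Total capital V = 74.5 + 50.6 = 125.1.
Equity: weight = 74.5/125.1 = 0.5955; cost = 9.38%.
Mortgage bonds: weight = 50.6/125.1 = 0.4045; after-tax cost = 3.76% × (1 − 37.5%) = 2.3500%.
WACC = 0.5955 × 9.3800% + 0.4045 × 2.3500% = 6.5365%.
After the change:
Total capital V = 66.6 + 58.5 = 125.1.
Equity: weight = 66.6/125.1 = 0.5324; cost = 9.38%.
Mortgage bonds: weight = 58.5/125.1 = 0.4676; after-tax cost = 3.76% × (1 − 37.5%) = 2.3500%.
WACC = 0.5324 × 9.3800% + 0.4676 × 2.3500% = 6.0926%.
Change in WACC = 6.0926% − 6.5365% = -0.4439 pp.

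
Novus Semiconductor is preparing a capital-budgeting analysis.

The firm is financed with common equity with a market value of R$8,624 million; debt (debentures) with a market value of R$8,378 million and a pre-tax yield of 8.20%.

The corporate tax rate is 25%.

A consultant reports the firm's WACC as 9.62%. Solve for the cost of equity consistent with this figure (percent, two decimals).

Total capital V = 8624 + 8378 = 17002.
Equity weight = 8624/17002 = 0.5072.
Debentures weight = 8378/17002 = 0.4928.
Debt contribution = 0.4928 × 8.2% × (1 − 25%) = 3.0305%.
Required equity contribution = 9.62% − 3.0305% = 6.5895%.
Re = 6.5895% / 0.5072 = 12.9910%.

12.99%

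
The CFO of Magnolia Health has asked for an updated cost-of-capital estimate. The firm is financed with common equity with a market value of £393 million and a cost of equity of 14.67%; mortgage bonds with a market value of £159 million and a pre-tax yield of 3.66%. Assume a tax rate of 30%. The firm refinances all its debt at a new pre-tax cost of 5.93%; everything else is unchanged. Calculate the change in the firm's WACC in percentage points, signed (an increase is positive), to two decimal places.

Current WACC:
Total capital V = 393 + 159 = 552.
Equity: weight = 393/552 = 0.7120; cost = 14.67%.
Mortgage bonds: weight = 159/552 = 0.2880; after-tax cost = 3.66% × (1 − 30%) = 2.5620%.
WACC = 0.7120 × 14.6700% + 0.2880 × 2.5620% = 11.1824%.
After the change:
Total capital V = 393 + 159 = 552.
Equity: weight = 393/552 = 0.7120; cost = 14.67%.
Mortgage bonds: weight = 159/552 = 0.2880; after-tax cost = 5.93% × (1 − 30%) = 4.1510%.
WACC = 0.7120 × 14.6700% + 0.2880 × 4.1510% = 11.6401%.
Change in WACC = 11.6401% − 11.1824% = 0.4577 pp.

+0.46 pp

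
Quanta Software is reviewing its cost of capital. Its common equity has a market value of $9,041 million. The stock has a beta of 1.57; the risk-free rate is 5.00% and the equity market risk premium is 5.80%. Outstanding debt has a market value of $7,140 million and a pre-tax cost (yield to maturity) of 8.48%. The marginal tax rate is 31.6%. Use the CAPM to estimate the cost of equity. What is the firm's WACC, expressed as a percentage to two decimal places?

Cost of equity via CAPM: Re = 5.0% + 1.57 × 5.8% = 14.1060%.
Total capital V = 9041 + 7140 = 16181.
Equity: weight = 9041/16181 = 0.5587; cost = 14.106%.
Debt: weight = 7140/16181 = 0.4413; after-tax cost = 8.48% × (1 − 31.6%) = 5.8003%.
WACC = 0.5587 × 14.1060% + 0.4413 × 5.8003% = 10.4411%.

10.44%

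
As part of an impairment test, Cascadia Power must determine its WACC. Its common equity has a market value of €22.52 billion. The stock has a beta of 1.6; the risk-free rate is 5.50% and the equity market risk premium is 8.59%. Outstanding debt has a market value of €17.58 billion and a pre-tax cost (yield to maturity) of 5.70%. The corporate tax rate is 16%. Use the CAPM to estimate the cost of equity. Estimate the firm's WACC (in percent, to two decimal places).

12.91%

Cost of equity via CAPM: Re = 5.5% + 1.6 × 8.59% = 19.2440%.
Total capital V = 22.52 + 17.58 = 40.1.
Equity: weight = 22.52/40.1 = 0.5616; cost = 19.244%.
Debt: weight = 17.58/40.1 = 0.4384; after-tax cost = 5.7% × (1 − 16%) = 4.7880%.
WACC = 0.5616 × 19.2440% + 0.4384 × 4.7880% = 12.9064%.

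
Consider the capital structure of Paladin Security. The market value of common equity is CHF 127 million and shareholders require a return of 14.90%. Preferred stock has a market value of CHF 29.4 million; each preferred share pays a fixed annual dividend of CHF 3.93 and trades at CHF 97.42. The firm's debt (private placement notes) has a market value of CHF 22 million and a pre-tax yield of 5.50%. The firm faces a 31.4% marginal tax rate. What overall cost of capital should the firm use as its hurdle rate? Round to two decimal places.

11.74%

Cost of preferred: Rp = 3.93 / 97.42 = 4.0341%.
Total capital V = 127 + 29.4 + 22 = 178.4.
Equity: weight = 127/178.4 = 0.7119; cost = 14.9%.
Preferred: weight = 29.4/178.4 = 0.1648; cost = 4.0341%.
Private placement notes: weight = 22/178.4 = 0.1233; after-tax cost = 5.5% × (1 − 31.4%) = 3.7730%.
WACC = 0.7119 × 14.9000% + 0.1648 × 4.0341% + 0.1233 × 3.7730% = 11.7372%.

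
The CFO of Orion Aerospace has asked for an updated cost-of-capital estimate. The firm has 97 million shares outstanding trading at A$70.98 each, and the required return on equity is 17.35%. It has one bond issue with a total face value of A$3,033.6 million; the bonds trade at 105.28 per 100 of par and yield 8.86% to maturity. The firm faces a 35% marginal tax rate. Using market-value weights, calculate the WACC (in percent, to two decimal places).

Market value of equity E = 70.98 × 97m = 6885.06m. Market value of debt D = 3033.6m × 105.28/100 = 3193.77408m.
Total capital V = 6885.06 + 3193.77408 = 10078.83408.
Equity: weight = 6885.06/10078.83408 = 0.6831; cost = 17.35%.
Bonds outstanding: weight = 3193.77408/10078.83408 = 0.3169; after-tax cost = 8.86% × (1 − 35%) = 5.7590%.
WACC = 0.6831 × 17.3500% + 0.3169 × 5.7590% = 13.6771%.

13.68%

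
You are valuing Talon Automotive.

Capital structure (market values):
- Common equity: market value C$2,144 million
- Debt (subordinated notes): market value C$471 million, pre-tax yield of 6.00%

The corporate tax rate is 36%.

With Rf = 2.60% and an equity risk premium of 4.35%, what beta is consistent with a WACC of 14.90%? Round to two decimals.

Total capital V = 2144 + 471 = 2615.
Equity weight = 2144/2615 = 0.8199.
Subordinated notes weight = 471/2615 = 0.1801.
Debt contribution = 0.1801 × 6% × (1 − 36%) = 0.6916%.
Required equity contribution = 14.9% − 0.6916% = 14.2084%  ⇒  Re = 17.3297%.
CAPM: 17.3297% = 2.6% + β × 4.35%  ⇒  β = 3.3861.

3.39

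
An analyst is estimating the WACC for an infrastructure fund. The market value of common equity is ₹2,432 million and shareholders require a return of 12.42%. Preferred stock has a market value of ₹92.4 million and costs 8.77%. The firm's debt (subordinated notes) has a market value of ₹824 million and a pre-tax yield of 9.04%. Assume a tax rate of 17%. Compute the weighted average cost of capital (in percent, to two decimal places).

Total capital V = 2432 + 92.4 + 824 = 3348.4.
Equity: weight = 2432/3348.4 = 0.7263; cost = 12.42%.
Preferred: weight = 92.4/3348.4 = 0.0276; cost = 8.77%.
Subordinated notes: weight = 824/3348.4 = 0.2461; after-tax cost = 9.04% × (1 − 17%) = 7.5032%.
WACC = 0.7263 × 12.4200% + 0.0276 × 8.7700% + 0.2461 × 7.5032% = 11.1093%.

11.11%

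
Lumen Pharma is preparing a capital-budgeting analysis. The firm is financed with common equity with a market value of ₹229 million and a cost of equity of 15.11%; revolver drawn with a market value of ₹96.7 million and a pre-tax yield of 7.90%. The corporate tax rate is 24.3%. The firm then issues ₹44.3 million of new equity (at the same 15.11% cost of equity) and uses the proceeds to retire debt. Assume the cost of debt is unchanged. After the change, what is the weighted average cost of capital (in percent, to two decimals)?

13.64%

After the change:
Total capital V = 273.3 + 52.4 = 325.7.
Equity: weight = 273.3/325.7 = 0.8391; cost = 15.11%.
Revolver drawn: weight = 52.4/325.7 = 0.1609; after-tax cost = 7.9% × (1 − 24.3%) = 5.9803%.
WACC = 0.8391 × 15.1100% + 0.1609 × 5.9803% = 13.6412%.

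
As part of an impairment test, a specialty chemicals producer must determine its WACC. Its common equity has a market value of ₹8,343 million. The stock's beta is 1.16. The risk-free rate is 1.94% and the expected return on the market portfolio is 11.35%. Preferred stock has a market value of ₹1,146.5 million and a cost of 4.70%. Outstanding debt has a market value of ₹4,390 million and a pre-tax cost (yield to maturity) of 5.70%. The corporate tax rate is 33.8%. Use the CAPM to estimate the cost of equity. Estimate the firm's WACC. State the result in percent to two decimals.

Market risk premium = 11.35% − 1.94% = 9.41%.
Cost of equity via CAPM: Re = 1.94% + 1.16 × 9.41% = 12.8556%.
Total capital V = 8343 + 1146.5 + 4390 = 13879.5.
Equity: weight = 8343/13879.5 = 0.6011; cost = 12.8556%.
Preferred: weight = 1146.5/13879.5 = 0.0826; cost = 4.7%.
Debt: weight = 4390/13879.5 = 0.3163; after-tax cost = 5.7% × (1 − 33.8%) = 3.7734%.
WACC = 0.6011 × 12.8556% + 0.0826 × 4.7000% + 0.3163 × 3.7734% = 9.3093%.

9.31%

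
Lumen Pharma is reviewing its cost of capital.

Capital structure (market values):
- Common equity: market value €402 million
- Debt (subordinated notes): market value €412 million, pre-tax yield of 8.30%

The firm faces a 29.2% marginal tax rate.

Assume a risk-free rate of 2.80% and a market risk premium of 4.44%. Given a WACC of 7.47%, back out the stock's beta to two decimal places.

Total capital V = 402 + 412 = 814.
Equity weight = 402/814 = 0.4939.
Subordinated notes weight = 412/814 = 0.5061.
Debt contribution = 0.5061 × 8.3% × (1 − 29.2%) = 2.9743%.
Required equity contribution = 7.47% − 2.9743% = 4.4957%  ⇒  Re = 9.1032%.
CAPM: 9.1032% = 2.8% + β × 4.44%  ⇒  β = 1.4196.

1.42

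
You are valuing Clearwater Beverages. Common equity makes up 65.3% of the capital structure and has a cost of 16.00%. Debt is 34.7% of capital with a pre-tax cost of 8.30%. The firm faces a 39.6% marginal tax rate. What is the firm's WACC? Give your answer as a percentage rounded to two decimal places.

After-tax cost of debt = 8.3% × (1 − 39.6%) = 5.0132%.
WACC = 0.653 × 16.0000% + 0.347 × 5.0132% = 12.1876%.

12.19%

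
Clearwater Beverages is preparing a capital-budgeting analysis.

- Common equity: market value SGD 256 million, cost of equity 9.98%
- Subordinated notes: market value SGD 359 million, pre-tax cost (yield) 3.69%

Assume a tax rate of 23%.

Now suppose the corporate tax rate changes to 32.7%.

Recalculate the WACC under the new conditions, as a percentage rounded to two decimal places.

5.60%

After the change:
Total capital V = 256 + 359 = 615.
Equity: weight = 256/615 = 0.4163; cost = 9.98%.
Subordinated notes: weight = 359/615 = 0.5837; after-tax cost = 3.69% × (1 − 32.7%) = 2.4834%.
WACC = 0.4163 × 9.9800% + 0.5837 × 2.4834% = 5.6039%.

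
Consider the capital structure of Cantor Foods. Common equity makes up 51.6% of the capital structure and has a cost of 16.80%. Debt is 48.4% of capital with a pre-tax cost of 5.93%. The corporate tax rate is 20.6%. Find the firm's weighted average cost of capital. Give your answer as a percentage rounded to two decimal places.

10.95%

After-tax cost of debt = 5.93% × (1 − 20.6%) = 4.7084%.
WACC = 0.516 × 16.8000% + 0.484 × 4.7084% = 10.9477%.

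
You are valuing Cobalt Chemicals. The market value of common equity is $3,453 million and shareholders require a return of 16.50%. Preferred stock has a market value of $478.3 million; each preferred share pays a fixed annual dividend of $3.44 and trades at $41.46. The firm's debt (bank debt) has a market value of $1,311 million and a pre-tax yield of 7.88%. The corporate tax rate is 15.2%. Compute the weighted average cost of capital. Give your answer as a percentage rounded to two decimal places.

Cost of preferred: Rp = 3.44 / 41.46 = 8.2972%.
Total capital V = 3453 + 478.3 + 1311 = 5242.3.
Equity: weight = 3453/5242.3 = 0.6587; cost = 16.5%.
Preferred: weight = 478.3/5242.3 = 0.0912; cost = 8.2972%.
Bank debt: weight = 1311/5242.3 = 0.2501; after-tax cost = 7.88% × (1 − 15.2%) = 6.6822%.
WACC = 0.6587 × 16.5000% + 0.0912 × 8.2972% + 0.2501 × 6.6822% = 13.2964%.

13.30%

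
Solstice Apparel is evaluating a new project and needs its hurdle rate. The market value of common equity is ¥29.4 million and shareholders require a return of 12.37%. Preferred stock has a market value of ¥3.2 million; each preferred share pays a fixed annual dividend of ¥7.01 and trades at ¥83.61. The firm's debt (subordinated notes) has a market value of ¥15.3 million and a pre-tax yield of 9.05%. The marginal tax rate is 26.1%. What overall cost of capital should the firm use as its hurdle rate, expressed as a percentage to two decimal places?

10.29%

Cost of preferred: Rp = 7.01 / 83.61 = 8.3842%.
Total capital V = 29.4 + 3.2 + 15.3 = 47.9.
Equity: weight = 29.4/47.9 = 0.6138; cost = 12.37%.
Preferred: weight = 3.2/47.9 = 0.0668; cost = 8.3842%.
Subordinated notes: weight = 15.3/47.9 = 0.3194; after-tax cost = 9.05% × (1 − 26.1%) = 6.6880%.
WACC = 0.6138 × 12.3700% + 0.0668 × 8.3842% + 0.3194 × 6.6880% = 10.2888%.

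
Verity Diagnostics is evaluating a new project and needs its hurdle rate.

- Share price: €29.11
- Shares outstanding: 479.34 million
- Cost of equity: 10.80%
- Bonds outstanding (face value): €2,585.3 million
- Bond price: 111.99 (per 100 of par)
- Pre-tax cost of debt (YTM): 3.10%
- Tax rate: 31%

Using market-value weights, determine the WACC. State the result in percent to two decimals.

Market value of equity E = 29.11 × 479.34m = 13953.5874m. Market value of debt D = 2585.3m × 111.99/100 = 2895.27747m.
Total capital V = 13953.5874 + 2895.27747 = 16848.86487.
Equity: weight = 13953.5874/16848.86487 = 0.8282; cost = 10.8%.
Bonds outstanding: weight = 2895.27747/16848.86487 = 0.1718; after-tax cost = 3.1% × (1 − 31%) = 2.1390%.
WACC = 0.8282 × 10.8000% + 0.1718 × 2.1390% = 9.3117%.

9.31%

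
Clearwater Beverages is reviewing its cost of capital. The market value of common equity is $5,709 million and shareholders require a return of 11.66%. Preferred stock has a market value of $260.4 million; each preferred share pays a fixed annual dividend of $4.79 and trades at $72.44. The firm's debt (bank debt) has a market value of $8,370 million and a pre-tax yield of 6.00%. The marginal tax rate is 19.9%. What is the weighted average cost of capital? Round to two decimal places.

7.57%

Cost of preferred: Rp = 4.79 / 72.44 = 6.6124%.
Total capital V = 5709 + 260.4 + 8370 = 14339.4.
Equity: weight = 5709/14339.4 = 0.3981; cost = 11.66%.
Preferred: weight = 260.4/14339.4 = 0.0182; cost = 6.6124%.
Bank debt: weight = 8370/14339.4 = 0.5837; after-tax cost = 6% × (1 − 19.9%) = 4.8060%.
WACC = 0.3981 × 11.6600% + 0.0182 × 6.6124% + 0.5837 × 4.8060% = 7.5676%.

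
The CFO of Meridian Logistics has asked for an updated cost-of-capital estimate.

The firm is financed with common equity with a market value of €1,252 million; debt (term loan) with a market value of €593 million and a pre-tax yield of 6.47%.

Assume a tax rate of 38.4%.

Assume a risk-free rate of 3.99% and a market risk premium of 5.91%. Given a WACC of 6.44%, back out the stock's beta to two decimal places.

0.61

Total capital V = 1252 + 593 = 1845.
Equity weight = 1252/1845 = 0.6786.
Term loan weight = 593/1845 = 0.3214.
Debt contribution = 0.3214 × 6.47% × (1 − 38.4%) = 1.2810%.
Required equity contribution = 6.44% − 1.2810% = 5.1590%  ⇒  Re = 7.6025%.
CAPM: 7.6025% = 3.99% + β × 5.91%  ⇒  β = 0.6113.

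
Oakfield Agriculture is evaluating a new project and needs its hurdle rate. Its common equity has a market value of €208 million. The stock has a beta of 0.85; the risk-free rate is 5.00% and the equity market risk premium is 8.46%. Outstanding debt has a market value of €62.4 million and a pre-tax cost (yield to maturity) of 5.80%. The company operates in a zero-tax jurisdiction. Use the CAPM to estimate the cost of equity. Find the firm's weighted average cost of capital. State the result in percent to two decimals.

10.72%

Cost of equity via CAPM: Re = 5.0% + 0.85 × 8.46% = 12.1910%.
Total capital V = 208 + 62.4 = 270.4.
Equity: weight = 208/270.4 = 0.7692; cost = 12.191%.
Debt: weight = 62.4/270.4 = 0.2308; after-tax cost = 5.8% × (1 − 0%) = 5.8000%.
WACC = 0.7692 × 12.1910% + 0.2308 × 5.8000% = 10.7162%.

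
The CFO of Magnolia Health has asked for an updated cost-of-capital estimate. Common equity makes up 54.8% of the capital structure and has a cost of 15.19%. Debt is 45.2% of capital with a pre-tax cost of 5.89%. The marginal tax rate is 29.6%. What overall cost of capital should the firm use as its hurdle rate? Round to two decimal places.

After-tax cost of debt = 5.89% × (1 − 29.6%) = 4.1466%.
WACC = 0.548 × 15.1900% + 0.452 × 4.1466% = 10.1984%.

10.20%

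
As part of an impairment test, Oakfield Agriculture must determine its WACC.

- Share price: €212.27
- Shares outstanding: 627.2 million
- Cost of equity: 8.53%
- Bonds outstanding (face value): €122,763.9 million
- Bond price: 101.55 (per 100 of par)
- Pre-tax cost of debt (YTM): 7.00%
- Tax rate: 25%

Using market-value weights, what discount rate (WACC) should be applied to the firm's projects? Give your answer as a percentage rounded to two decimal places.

6.94%

Market value of equity E = 212.27 × 627.2m = 133135.744m. Market value of debt D = 122763.9m × 101.55/100 = 124666.74045m.
Total capital V = 133135.744 + 124666.74045 = 257802.48445.
Equity: weight = 133135.744/257802.48445 = 0.5164; cost = 8.53%.
Bonds outstanding: weight = 124666.74045/257802.48445 = 0.4836; after-tax cost = 7% × (1 − 25%) = 5.2500%.
WACC = 0.5164 × 8.5300% + 0.4836 × 5.2500% = 6.9439%.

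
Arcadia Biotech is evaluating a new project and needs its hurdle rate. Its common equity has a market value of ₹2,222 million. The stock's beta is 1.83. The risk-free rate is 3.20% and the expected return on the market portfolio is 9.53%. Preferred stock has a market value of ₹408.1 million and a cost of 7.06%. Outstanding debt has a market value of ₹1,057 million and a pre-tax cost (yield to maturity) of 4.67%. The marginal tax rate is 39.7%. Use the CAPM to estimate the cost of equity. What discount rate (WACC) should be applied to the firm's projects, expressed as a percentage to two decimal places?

Market risk premium = 9.53% − 3.2% = 6.33%.
Cost of equity via CAPM: Re = 3.2% + 1.83 × 6.33% = 14.7839%.
Total capital V = 2222 + 408.1 + 1057 = 3687.1.
Equity: weight = 2222/3687.1 = 0.6026; cost = 14.7839%.
Preferred: weight = 408.1/3687.1 = 0.1107; cost = 7.06%.
Debt: weight = 1057/3687.1 = 0.2867; after-tax cost = 4.67% × (1 − 39.7%) = 2.8160%.
WACC = 0.6026 × 14.7839% + 0.1107 × 7.0600% + 0.2867 × 2.8160% = 10.4981%.

10.50%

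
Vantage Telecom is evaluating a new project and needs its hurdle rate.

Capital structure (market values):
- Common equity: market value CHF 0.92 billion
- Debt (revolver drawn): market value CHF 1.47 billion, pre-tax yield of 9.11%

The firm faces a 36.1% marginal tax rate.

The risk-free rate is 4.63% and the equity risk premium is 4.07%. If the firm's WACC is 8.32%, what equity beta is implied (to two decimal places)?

Total capital V = 0.92 + 1.47 = 2.39.
Equity weight = 0.92/2.39 = 0.3849.
Revolver drawn weight = 1.47/2.39 = 0.6151.
Debt contribution = 0.6151 × 9.11% × (1 − 36.1%) = 3.5805%.
Required equity contribution = 8.32% − 3.5805% = 4.7395%  ⇒  Re = 12.3125%.
CAPM: 12.3125% = 4.63% + β × 4.07%  ⇒  β = 1.8876.

1.89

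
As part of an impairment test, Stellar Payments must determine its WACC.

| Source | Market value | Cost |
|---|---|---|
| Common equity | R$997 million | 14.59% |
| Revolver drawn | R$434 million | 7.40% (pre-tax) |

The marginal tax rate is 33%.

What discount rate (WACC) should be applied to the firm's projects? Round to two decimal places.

11.67%

Total capital V = 997 + 434 = 1431.
Equity: weight = 997/1431 = 0.6967; cost = 14.59%.
Revolver drawn: weight = 434/1431 = 0.3033; after-tax cost = 7.4% × (1 − 33%) = 4.9580%.
WACC = 0.6967 × 14.5900% + 0.3033 × 4.9580% = 11.6688%.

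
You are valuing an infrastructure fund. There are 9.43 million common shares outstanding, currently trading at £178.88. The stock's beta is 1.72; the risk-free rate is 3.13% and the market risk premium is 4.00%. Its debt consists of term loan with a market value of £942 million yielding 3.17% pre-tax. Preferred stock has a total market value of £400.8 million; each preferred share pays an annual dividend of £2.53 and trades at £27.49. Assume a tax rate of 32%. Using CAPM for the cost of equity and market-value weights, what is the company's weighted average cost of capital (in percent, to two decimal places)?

7.46%

Cost of equity via CAPM: Re = 3.13% + 1.72 × 4.0% = 10.0100%.
Cost of preferred: Rp = 2.53 / 27.49 = 9.2033%.
Market value of equity E = 178.88 × 9.43m = 1686.8384m.
Total capital V = 1686.8384 + 400.8 + 942 = 3029.6384.
Equity: weight = 1686.8384/3029.6384 = 0.5568; cost = 10.01%.
Preferred: weight = 400.8/3029.6384 = 0.1323; cost = 9.2033%.
Term loan: weight = 942/3029.6384 = 0.3109; after-tax cost = 3.17% × (1 − 32%) = 2.1556%.
WACC = 0.5568 × 10.0100% + 0.1323 × 9.2033% + 0.3109 × 2.1556% = 7.4611%.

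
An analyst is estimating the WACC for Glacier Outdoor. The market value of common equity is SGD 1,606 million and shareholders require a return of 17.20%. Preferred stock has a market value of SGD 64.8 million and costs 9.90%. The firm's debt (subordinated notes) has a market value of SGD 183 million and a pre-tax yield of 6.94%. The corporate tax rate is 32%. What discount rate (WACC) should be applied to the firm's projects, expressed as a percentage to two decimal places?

Total capital V = 1606 + 64.8 + 183 = 1853.8.
Equity: weight = 1606/1853.8 = 0.8663; cost = 17.2%.
Preferred: weight = 64.8/1853.8 = 0.0350; cost = 9.9%.
Subordinated notes: weight = 183/1853.8 = 0.0987; after-tax cost = 6.94% × (1 − 32%) = 4.7192%.
WACC = 0.8663 × 17.2000% + 0.0350 × 9.9000% + 0.0987 × 4.7192% = 15.7128%.

15.71%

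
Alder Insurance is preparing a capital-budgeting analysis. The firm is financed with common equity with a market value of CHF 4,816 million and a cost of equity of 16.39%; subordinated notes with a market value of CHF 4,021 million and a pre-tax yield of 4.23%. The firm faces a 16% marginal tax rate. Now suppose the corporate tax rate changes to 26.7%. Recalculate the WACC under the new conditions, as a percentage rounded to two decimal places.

After the change:
Total capital V = 4816 + 4021 = 8837.
Equity: weight = 4816/8837 = 0.5450; cost = 16.39%.
Subordinated notes: weight = 4021/8837 = 0.4550; after-tax cost = 4.23% × (1 − 26.7%) = 3.1006%.
WACC = 0.5450 × 16.3900% + 0.4550 × 3.1006% = 10.3431%.

10.34%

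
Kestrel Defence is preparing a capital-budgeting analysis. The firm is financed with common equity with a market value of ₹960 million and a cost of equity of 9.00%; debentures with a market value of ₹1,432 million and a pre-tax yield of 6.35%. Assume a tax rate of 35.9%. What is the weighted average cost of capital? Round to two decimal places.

6.05%

Total capital V = 960 + 1432 = 2392.
Equity: weight = 960/2392 = 0.4013; cost = 9%.
Debentures: weight = 1432/2392 = 0.5987; after-tax cost = 6.35% × (1 − 35.9%) = 4.0703%.
WACC = 0.4013 × 9.0000% + 0.5987 × 4.0703% = 6.0488%.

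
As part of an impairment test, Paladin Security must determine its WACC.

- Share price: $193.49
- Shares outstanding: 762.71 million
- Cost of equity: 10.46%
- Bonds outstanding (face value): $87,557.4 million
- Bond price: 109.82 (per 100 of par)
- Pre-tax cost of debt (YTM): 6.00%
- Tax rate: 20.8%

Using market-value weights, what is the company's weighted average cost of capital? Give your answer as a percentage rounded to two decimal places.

Market value of equity E = 193.49 × 762.71m = 147576.7579m. Market value of debt D = 87557.4m × 109.82/100 = 96155.53668m.
Total capital V = 147576.7579 + 96155.53668 = 243732.29458.
Equity: weight = 147576.7579/243732.29458 = 0.6055; cost = 10.46%.
Bonds outstanding: weight = 96155.53668/243732.29458 = 0.3945; after-tax cost = 6% × (1 − 20.8%) = 4.7520%.
WACC = 0.6055 × 10.4600% + 0.3945 × 4.7520% = 8.2081%.

8.21%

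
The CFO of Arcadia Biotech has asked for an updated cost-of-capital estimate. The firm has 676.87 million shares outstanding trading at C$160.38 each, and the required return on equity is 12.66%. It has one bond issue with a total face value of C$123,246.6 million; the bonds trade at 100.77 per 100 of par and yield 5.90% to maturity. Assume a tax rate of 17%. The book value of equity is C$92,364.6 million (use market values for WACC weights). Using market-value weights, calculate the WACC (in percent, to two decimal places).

8.52%

Market value of equity E = 160.38 × 676.87m = 108556.4106m. Market value of debt D = 123246.6m × 100.77/100 = 124195.59882m.
Total capital V = 108556.4106 + 124195.59882 = 232752.00942.
Equity: weight = 108556.4106/232752.00942 = 0.4664; cost = 12.66%.
Bonds outstanding: weight = 124195.59882/232752.00942 = 0.5336; after-tax cost = 5.9% × (1 − 17%) = 4.8970%.
WACC = 0.4664 × 12.6600% + 0.5336 × 4.8970% = 8.5177%.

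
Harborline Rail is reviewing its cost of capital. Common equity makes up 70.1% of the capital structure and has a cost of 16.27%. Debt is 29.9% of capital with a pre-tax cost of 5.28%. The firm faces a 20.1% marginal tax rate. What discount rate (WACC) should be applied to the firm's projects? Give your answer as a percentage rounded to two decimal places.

After-tax cost of debt = 5.28% × (1 − 20.1%) = 4.2187%.
WACC = 0.701 × 16.2700% + 0.299 × 4.2187% = 12.6667%.

12.67%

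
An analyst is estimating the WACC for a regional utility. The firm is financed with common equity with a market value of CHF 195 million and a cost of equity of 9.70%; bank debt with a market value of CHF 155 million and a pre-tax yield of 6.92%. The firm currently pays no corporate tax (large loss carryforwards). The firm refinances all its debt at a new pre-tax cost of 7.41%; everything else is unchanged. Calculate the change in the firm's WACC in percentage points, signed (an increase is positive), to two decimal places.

Current WACC:
Total capital V = 195 + 155 = 350.
Equity: weight = 195/350 = 0.5571; cost = 9.7%.
Bank debt: weight = 155/350 = 0.4429; after-tax cost = 6.92% × (1 − 0%) = 6.9200%.
WACC = 0.5571 × 9.7000% + 0.4429 × 6.9200% = 8.4689%.
After the change:
Total capital V = 195 + 155 = 350.
Equity: weight = 195/350 = 0.5571; cost = 9.7%.
Bank debt: weight = 155/350 = 0.4429; after-tax cost = 7.41% × (1 − 0%) = 7.4100%.
WACC = 0.5571 × 9.7000% + 0.4429 × 7.4100% = 8.6859%.
Change in WACC = 8.6859% − 8.4689% = 0.2170 pp.

+0.22 pp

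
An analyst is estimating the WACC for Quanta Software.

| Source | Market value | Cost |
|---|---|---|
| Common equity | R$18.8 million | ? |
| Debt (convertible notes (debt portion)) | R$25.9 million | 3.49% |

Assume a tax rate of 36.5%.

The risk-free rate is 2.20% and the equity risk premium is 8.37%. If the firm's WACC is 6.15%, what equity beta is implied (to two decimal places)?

1.12

Total capital V = 18.8 + 25.9 = 44.7.
Equity weight = 18.8/44.7 = 0.4206.
Convertible notes (debt portion) weight = 25.9/44.7 = 0.5794.
Debt contribution = 0.5794 × 3.49% × (1 − 36.5%) = 1.2841%.
Required equity contribution = 6.15% − 1.2841% = 4.8659%  ⇒  Re = 11.5695%.
CAPM: 11.5695% = 2.2% + β × 8.37%  ⇒  β = 1.1194.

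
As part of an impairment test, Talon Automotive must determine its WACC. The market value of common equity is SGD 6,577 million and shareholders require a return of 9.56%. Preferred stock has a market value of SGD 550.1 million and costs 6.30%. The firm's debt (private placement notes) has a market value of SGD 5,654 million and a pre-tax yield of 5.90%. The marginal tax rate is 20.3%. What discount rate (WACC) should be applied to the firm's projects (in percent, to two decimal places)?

7.27%

Total capital V = 6577 + 550.1 + 5654 = 12781.1.
Equity: weight = 6577/12781.1 = 0.5146; cost = 9.56%.
Preferred: weight = 550.1/12781.1 = 0.0430; cost = 6.3%.
Private placement notes: weight = 5654/12781.1 = 0.4424; after-tax cost = 5.9% × (1 − 20.3%) = 4.7023%.
WACC = 0.5146 × 9.5600% + 0.0430 × 6.3000% + 0.4424 × 4.7023% = 7.2708%.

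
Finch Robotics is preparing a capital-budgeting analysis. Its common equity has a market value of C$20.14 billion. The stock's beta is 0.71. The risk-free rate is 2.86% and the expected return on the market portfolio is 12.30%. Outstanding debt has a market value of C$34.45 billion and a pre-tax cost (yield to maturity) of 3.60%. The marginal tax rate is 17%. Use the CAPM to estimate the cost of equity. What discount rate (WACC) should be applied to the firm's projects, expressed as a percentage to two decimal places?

5.41%

Market risk premium = 12.3% − 2.86% = 9.44%.
Cost of equity via CAPM: Re = 2.86% + 0.71 × 9.44% = 9.5624%.
Total capital V = 20.14 + 34.45 = 54.59.
Equity: weight = 20.14/54.59 = 0.3689; cost = 9.5624%.
Debt: weight = 34.45/54.59 = 0.6311; after-tax cost = 3.6% × (1 − 17%) = 2.9880%.
WACC = 0.3689 × 9.5624% + 0.6311 × 2.9880% = 5.4135%.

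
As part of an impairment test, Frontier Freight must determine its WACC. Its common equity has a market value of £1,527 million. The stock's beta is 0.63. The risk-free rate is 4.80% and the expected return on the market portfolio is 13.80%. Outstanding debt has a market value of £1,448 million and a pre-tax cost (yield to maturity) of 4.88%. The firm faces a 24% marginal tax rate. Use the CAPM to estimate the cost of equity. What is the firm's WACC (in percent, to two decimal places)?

Market risk premium = 13.8% − 4.8% = 9.0%.
Cost of equity via CAPM: Re = 4.8% + 0.63 × 9.0% = 10.4700%.
Total capital V = 1527 + 1448 = 2975.
Equity: weight = 1527/2975 = 0.5133; cost = 10.47%.
Debt: weight = 1448/2975 = 0.4867; after-tax cost = 4.88% × (1 − 24%) = 3.7088%.
WACC = 0.5133 × 10.4700% + 0.4867 × 3.7088% = 7.1792%.

7.18%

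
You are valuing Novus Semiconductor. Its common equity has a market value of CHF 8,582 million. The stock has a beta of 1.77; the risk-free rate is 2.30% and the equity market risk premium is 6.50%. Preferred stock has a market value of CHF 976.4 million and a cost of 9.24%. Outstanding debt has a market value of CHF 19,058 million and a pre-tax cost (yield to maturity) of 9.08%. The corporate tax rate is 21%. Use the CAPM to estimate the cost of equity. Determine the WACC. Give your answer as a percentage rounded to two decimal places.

9.23%

Cost of equity via CAPM: Re = 2.3% + 1.77 × 6.5% = 13.8050%.
Total capital V = 8582 + 976.4 + 19058 = 28616.4.
Equity: weight = 8582/28616.4 = 0.2999; cost = 13.805%.
Preferred: weight = 976.4/28616.4 = 0.0341; cost = 9.24%.
Debt: weight = 19058/28616.4 = 0.6660; after-tax cost = 9.08% × (1 − 21%) = 7.1732%.
WACC = 0.2999 × 13.8050% + 0.0341 × 9.2400% + 0.6660 × 7.1732% = 9.2326%.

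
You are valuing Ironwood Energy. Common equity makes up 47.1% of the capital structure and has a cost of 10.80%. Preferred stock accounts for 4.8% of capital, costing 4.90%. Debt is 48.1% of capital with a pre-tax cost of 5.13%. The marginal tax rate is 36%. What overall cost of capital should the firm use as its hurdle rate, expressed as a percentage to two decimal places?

After-tax cost of debt = 5.13% × (1 − 36%) = 3.2832%.
WACC = 0.471 × 10.8000% + 0.048 × 4.9000% + 0.481 × 3.2832% = 6.9012%.

6.90%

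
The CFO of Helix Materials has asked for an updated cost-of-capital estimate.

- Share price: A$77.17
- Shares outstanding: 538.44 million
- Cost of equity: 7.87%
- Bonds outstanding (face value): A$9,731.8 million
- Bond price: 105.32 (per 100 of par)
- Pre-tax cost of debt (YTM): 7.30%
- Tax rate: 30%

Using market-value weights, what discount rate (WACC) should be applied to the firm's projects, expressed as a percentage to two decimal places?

Market value of equity E = 77.17 × 538.44m = 41551.4148m. Market value of debt D = 9731.8m × 105.32/100 = 10249.53176m.
Total capital V = 41551.4148 + 10249.53176 = 51800.94656.
Equity: weight = 41551.4148/51800.94656 = 0.8021; cost = 7.87%.
Bonds outstanding: weight = 10249.53176/51800.94656 = 0.1979; after-tax cost = 7.3% × (1 − 30%) = 5.1100%.
WACC = 0.8021 × 7.8700% + 0.1979 × 5.1100% = 7.3239%.

7.32%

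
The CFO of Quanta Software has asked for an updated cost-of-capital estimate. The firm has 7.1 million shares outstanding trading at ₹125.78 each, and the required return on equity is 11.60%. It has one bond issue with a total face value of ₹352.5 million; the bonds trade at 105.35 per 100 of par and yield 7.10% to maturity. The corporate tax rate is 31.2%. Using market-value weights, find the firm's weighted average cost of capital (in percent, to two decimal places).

Market value of equity E = 125.78 × 7.1m = 893.038m. Market value of debt D = 352.5m × 105.35/100 = 371.35875m.
Total capital V = 893.038 + 371.35875 = 1264.39675.
Equity: weight = 893.038/1264.39675 = 0.7063; cost = 11.6%.
Bonds outstanding: weight = 371.35875/1264.39675 = 0.2937; after-tax cost = 7.1% × (1 − 31.2%) = 4.8848%.
WACC = 0.7063 × 11.6000% + 0.2937 × 4.8848% = 9.6277%.

9.63%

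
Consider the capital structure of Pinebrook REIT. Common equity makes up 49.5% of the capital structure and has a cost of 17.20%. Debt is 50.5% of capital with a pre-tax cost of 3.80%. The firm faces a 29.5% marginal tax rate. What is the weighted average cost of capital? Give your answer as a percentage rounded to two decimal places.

After-tax cost of debt = 3.8% × (1 − 29.5%) = 2.6790%.
WACC = 0.495 × 17.2000% + 0.505 × 2.6790% = 9.8669%.

9.87%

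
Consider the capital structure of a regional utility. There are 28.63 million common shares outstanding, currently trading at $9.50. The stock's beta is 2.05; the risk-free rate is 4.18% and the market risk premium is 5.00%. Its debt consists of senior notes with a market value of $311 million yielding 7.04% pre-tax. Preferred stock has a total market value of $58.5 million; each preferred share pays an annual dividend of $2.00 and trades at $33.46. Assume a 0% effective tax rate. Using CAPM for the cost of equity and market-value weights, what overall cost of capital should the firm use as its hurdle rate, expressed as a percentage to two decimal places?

10.08%

Cost of equity via CAPM: Re = 4.18% + 2.05 × 5.0% = 14.4300%.
Cost of preferred: Rp = 2.0 / 33.46 = 5.9773%.
Market value of equity E = 9.5 × 28.63m = 271.985m.
Total capital V = 271.985 + 58.5 + 311 = 641.485.
Equity: weight = 271.985/641.485 = 0.4240; cost = 14.43%.
Preferred: weight = 58.5/641.485 = 0.0912; cost = 5.9773%.
Senior notes: weight = 311/641.485 = 0.4848; after-tax cost = 7.04% × (1 − 0%) = 7.0400%.
WACC = 0.4240 × 14.4300% + 0.0912 × 5.9773% + 0.4848 × 7.0400% = 10.0764%.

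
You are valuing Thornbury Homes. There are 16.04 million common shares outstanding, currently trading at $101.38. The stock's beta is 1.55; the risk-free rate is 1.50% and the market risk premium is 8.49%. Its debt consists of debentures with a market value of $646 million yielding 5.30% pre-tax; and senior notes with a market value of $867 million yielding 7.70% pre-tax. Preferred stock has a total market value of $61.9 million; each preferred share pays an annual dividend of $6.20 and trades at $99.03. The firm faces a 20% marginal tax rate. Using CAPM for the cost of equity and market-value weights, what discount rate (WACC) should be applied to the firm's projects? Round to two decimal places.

10.09%

Cost of equity via CAPM: Re = 1.5% + 1.55 × 8.49% = 14.6595%.
Cost of preferred: Rp = 6.2 / 99.03 = 6.2607%.
Market value of equity E = 101.38 × 16.04m = 1626.1352m.
Total capital V = 1626.1352 + 61.9 + 646 + 867 = 3201.0352.
Equity: weight = 1626.1352/3201.0352 = 0.5080; cost = 14.6595%.
Preferred: weight = 61.9/3201.0352 = 0.0193; cost = 6.2607%.
Debentures: weight = 646/3201.0352 = 0.2018; after-tax cost = 5.3% × (1 − 20%) = 4.2400%.
Senior notes: weight = 867/3201.0352 = 0.2708; after-tax cost = 7.7% × (1 − 20%) = 6.1600%.
WACC = 0.5080 × 14.6595% + 0.0193 × 6.2607% + 0.2018 × 4.2400% + 0.2708 × 6.1600% = 10.0922%.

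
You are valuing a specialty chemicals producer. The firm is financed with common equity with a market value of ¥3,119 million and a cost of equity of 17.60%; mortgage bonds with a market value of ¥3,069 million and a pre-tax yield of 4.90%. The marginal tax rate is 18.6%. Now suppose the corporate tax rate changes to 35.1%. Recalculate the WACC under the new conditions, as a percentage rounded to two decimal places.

10.45%

After the change:
Total capital V = 3119 + 3069 = 6188.
Equity: weight = 3119/6188 = 0.5040; cost = 17.6%.
Mortgage bonds: weight = 3069/6188 = 0.4960; after-tax cost = 4.9% × (1 − 35.1%) = 3.1801%.
WACC = 0.5040 × 17.6000% + 0.4960 × 3.1801% = 10.4483%.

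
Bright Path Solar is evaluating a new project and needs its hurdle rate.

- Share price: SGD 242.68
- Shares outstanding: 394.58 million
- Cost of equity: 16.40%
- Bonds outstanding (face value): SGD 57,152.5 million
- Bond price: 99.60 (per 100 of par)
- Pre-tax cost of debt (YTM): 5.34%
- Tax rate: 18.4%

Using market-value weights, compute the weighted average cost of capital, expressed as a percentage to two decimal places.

Market value of equity E = 242.68 × 394.58m = 95756.6744m. Market value of debt D = 57152.5m × 99.6/100 = 56923.89m.
Total capital V = 95756.6744 + 56923.89 = 152680.5644.
Equity: weight = 95756.6744/152680.5644 = 0.6272; cost = 16.4%.
Bonds outstanding: weight = 56923.89/152680.5644 = 0.3728; after-tax cost = 5.34% × (1 − 18.4%) = 4.3574%.
WACC = 0.6272 × 16.4000% + 0.3728 × 4.3574% = 11.9102%.

11.91%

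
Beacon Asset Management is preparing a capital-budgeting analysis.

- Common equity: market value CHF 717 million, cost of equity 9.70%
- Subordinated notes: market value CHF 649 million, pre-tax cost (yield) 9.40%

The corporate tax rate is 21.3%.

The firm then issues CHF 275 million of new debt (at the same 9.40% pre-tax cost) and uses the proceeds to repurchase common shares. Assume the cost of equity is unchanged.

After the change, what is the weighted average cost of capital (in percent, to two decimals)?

8.14%

After the change:
Total capital V = 442 + 924 = 1366.
Equity: weight = 442/1366 = 0.3236; cost = 9.7%.
Subordinated notes: weight = 924/1366 = 0.6764; after-tax cost = 9.4% × (1 − 21.3%) = 7.3978%.
WACC = 0.3236 × 9.7000% + 0.6764 × 7.3978% = 8.1427%.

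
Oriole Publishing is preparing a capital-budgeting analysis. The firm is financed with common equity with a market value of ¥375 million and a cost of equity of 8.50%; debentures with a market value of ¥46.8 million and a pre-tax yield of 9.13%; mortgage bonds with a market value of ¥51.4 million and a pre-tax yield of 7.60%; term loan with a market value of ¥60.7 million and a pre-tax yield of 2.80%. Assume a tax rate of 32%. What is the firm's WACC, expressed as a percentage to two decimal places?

7.23%

Total capital V = 375 + 46.8 + 51.4 + 60.7 = 533.9.
Equity: weight = 375/533.9 = 0.7024; cost = 8.5%.
Debentures: weight = 46.8/533.9 = 0.0877; after-tax cost = 9.13% × (1 − 32%) = 6.2084%.
Mortgage bonds: weight = 51.4/533.9 = 0.0963; after-tax cost = 7.6% × (1 − 32%) = 5.1680%.
Term loan: weight = 60.7/533.9 = 0.1137; after-tax cost = 2.8% × (1 − 32%) = 1.9040%.
WACC = 0.7024 × 8.5000% + 0.0877 × 6.2084% + 0.0963 × 5.1680% + 0.1137 × 1.9040% = 7.2284%.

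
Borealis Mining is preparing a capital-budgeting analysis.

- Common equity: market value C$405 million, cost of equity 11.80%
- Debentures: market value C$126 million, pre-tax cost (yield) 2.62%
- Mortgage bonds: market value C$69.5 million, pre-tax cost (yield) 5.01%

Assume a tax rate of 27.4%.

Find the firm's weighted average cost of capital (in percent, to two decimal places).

8.78%

Total capital V = 405 + 126 + 69.5 = 600.5.
Equity: weight = 405/600.5 = 0.6744; cost = 11.8%.
Debentures: weight = 126/600.5 = 0.2098; after-tax cost = 2.62% × (1 − 27.4%) = 1.9021%.
Mortgage bonds: weight = 69.5/600.5 = 0.1157; after-tax cost = 5.01% × (1 − 27.4%) = 3.6373%.
WACC = 0.6744 × 11.8000% + 0.2098 × 1.9021% + 0.1157 × 3.6373% = 8.7784%.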